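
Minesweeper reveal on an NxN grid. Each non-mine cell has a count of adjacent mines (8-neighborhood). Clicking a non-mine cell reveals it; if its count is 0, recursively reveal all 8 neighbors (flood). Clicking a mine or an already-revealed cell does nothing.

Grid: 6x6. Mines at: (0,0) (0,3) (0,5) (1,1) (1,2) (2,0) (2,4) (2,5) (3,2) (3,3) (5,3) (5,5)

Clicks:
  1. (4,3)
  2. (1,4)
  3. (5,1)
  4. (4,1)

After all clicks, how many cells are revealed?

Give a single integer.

Click 1 (4,3) count=3: revealed 1 new [(4,3)] -> total=1
Click 2 (1,4) count=4: revealed 1 new [(1,4)] -> total=2
Click 3 (5,1) count=0: revealed 8 new [(3,0) (3,1) (4,0) (4,1) (4,2) (5,0) (5,1) (5,2)] -> total=10
Click 4 (4,1) count=1: revealed 0 new [(none)] -> total=10

Answer: 10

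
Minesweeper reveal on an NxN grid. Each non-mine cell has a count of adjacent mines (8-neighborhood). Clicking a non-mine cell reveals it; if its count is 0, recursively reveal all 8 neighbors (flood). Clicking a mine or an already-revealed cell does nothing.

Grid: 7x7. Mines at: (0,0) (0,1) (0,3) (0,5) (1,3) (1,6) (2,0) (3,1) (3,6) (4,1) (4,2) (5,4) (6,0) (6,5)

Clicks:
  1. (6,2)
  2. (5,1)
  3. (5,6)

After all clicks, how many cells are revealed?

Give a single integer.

Answer: 7

Derivation:
Click 1 (6,2) count=0: revealed 6 new [(5,1) (5,2) (5,3) (6,1) (6,2) (6,3)] -> total=6
Click 2 (5,1) count=3: revealed 0 new [(none)] -> total=6
Click 3 (5,6) count=1: revealed 1 new [(5,6)] -> total=7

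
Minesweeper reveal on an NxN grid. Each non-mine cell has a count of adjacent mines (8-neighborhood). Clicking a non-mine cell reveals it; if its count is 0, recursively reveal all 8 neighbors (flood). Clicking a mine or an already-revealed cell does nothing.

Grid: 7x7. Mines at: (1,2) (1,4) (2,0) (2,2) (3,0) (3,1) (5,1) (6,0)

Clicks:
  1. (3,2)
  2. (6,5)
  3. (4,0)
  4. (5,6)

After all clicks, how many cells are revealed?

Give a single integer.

Answer: 29

Derivation:
Click 1 (3,2) count=2: revealed 1 new [(3,2)] -> total=1
Click 2 (6,5) count=0: revealed 27 new [(0,5) (0,6) (1,5) (1,6) (2,3) (2,4) (2,5) (2,6) (3,3) (3,4) (3,5) (3,6) (4,2) (4,3) (4,4) (4,5) (4,6) (5,2) (5,3) (5,4) (5,5) (5,6) (6,2) (6,3) (6,4) (6,5) (6,6)] -> total=28
Click 3 (4,0) count=3: revealed 1 new [(4,0)] -> total=29
Click 4 (5,6) count=0: revealed 0 new [(none)] -> total=29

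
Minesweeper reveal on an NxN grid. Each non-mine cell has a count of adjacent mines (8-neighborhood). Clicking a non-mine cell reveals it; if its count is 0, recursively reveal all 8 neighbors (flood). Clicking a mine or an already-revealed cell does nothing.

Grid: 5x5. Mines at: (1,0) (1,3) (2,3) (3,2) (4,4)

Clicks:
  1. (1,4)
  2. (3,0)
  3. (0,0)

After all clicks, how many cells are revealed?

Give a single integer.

Answer: 8

Derivation:
Click 1 (1,4) count=2: revealed 1 new [(1,4)] -> total=1
Click 2 (3,0) count=0: revealed 6 new [(2,0) (2,1) (3,0) (3,1) (4,0) (4,1)] -> total=7
Click 3 (0,0) count=1: revealed 1 new [(0,0)] -> total=8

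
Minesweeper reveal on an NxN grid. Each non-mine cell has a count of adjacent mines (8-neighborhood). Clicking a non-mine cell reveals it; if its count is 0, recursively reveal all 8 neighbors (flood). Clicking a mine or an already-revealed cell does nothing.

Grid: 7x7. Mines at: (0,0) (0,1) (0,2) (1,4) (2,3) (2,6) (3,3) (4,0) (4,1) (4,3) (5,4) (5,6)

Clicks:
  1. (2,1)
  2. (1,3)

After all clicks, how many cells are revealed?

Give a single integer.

Click 1 (2,1) count=0: revealed 9 new [(1,0) (1,1) (1,2) (2,0) (2,1) (2,2) (3,0) (3,1) (3,2)] -> total=9
Click 2 (1,3) count=3: revealed 1 new [(1,3)] -> total=10

Answer: 10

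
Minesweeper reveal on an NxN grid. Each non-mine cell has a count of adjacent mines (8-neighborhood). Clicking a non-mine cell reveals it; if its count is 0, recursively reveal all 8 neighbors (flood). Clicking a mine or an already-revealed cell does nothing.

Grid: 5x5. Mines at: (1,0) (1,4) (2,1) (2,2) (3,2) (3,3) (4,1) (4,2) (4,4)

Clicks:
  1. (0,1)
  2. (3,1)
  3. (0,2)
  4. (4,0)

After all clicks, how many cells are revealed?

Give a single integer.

Answer: 8

Derivation:
Click 1 (0,1) count=1: revealed 1 new [(0,1)] -> total=1
Click 2 (3,1) count=5: revealed 1 new [(3,1)] -> total=2
Click 3 (0,2) count=0: revealed 5 new [(0,2) (0,3) (1,1) (1,2) (1,3)] -> total=7
Click 4 (4,0) count=1: revealed 1 new [(4,0)] -> total=8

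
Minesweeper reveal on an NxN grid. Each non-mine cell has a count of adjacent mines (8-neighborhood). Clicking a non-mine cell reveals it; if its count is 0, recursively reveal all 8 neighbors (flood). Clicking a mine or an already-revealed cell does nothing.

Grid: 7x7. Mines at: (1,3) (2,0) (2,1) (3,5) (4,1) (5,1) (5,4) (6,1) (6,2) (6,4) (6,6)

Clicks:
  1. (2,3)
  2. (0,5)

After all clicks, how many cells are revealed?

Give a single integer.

Click 1 (2,3) count=1: revealed 1 new [(2,3)] -> total=1
Click 2 (0,5) count=0: revealed 9 new [(0,4) (0,5) (0,6) (1,4) (1,5) (1,6) (2,4) (2,5) (2,6)] -> total=10

Answer: 10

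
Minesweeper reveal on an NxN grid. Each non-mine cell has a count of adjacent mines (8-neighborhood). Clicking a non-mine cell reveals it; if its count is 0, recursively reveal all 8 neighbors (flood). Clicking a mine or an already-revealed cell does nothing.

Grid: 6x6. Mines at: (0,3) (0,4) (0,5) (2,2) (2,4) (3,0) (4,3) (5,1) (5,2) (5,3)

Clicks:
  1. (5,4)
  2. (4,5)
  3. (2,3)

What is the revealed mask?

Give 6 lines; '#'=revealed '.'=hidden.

Answer: ......
......
...#..
....##
....##
....##

Derivation:
Click 1 (5,4) count=2: revealed 1 new [(5,4)] -> total=1
Click 2 (4,5) count=0: revealed 5 new [(3,4) (3,5) (4,4) (4,5) (5,5)] -> total=6
Click 3 (2,3) count=2: revealed 1 new [(2,3)] -> total=7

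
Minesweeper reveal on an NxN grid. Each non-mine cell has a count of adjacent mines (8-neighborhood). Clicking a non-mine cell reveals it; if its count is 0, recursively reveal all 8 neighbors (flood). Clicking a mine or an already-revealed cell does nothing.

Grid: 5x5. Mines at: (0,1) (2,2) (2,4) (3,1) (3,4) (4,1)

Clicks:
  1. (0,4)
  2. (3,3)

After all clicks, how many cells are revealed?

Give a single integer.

Answer: 7

Derivation:
Click 1 (0,4) count=0: revealed 6 new [(0,2) (0,3) (0,4) (1,2) (1,3) (1,4)] -> total=6
Click 2 (3,3) count=3: revealed 1 new [(3,3)] -> total=7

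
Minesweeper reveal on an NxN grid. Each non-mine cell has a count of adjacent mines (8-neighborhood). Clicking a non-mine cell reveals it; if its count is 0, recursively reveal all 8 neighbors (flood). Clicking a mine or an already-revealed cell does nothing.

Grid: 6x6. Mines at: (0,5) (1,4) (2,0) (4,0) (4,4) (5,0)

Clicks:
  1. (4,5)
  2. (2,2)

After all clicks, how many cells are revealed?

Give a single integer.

Answer: 21

Derivation:
Click 1 (4,5) count=1: revealed 1 new [(4,5)] -> total=1
Click 2 (2,2) count=0: revealed 20 new [(0,0) (0,1) (0,2) (0,3) (1,0) (1,1) (1,2) (1,3) (2,1) (2,2) (2,3) (3,1) (3,2) (3,3) (4,1) (4,2) (4,3) (5,1) (5,2) (5,3)] -> total=21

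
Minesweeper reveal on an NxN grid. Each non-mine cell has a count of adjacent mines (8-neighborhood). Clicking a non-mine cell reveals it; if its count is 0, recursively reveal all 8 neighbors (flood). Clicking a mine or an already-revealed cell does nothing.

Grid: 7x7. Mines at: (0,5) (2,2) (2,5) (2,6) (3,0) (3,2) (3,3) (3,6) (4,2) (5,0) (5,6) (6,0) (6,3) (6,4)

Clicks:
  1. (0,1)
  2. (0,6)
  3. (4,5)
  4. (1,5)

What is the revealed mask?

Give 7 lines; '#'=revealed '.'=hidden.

Answer: #####.#
######.
##.....
.......
.....#.
.......
.......

Derivation:
Click 1 (0,1) count=0: revealed 12 new [(0,0) (0,1) (0,2) (0,3) (0,4) (1,0) (1,1) (1,2) (1,3) (1,4) (2,0) (2,1)] -> total=12
Click 2 (0,6) count=1: revealed 1 new [(0,6)] -> total=13
Click 3 (4,5) count=2: revealed 1 new [(4,5)] -> total=14
Click 4 (1,5) count=3: revealed 1 new [(1,5)] -> total=15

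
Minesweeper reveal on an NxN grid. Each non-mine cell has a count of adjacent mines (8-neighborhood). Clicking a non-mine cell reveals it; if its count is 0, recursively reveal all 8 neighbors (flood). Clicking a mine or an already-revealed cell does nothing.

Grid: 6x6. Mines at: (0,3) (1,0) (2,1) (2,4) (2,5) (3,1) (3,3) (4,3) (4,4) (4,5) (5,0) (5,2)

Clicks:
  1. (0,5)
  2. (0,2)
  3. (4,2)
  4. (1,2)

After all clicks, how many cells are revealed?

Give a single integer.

Answer: 7

Derivation:
Click 1 (0,5) count=0: revealed 4 new [(0,4) (0,5) (1,4) (1,5)] -> total=4
Click 2 (0,2) count=1: revealed 1 new [(0,2)] -> total=5
Click 3 (4,2) count=4: revealed 1 new [(4,2)] -> total=6
Click 4 (1,2) count=2: revealed 1 new [(1,2)] -> total=7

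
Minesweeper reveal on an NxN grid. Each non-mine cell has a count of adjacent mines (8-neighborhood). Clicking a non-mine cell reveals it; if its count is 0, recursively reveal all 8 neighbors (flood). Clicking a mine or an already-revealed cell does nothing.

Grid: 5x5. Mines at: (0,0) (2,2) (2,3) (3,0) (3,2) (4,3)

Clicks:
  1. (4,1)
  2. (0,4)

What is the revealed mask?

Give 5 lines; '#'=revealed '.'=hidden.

Answer: .####
.####
.....
.....
.#...

Derivation:
Click 1 (4,1) count=2: revealed 1 new [(4,1)] -> total=1
Click 2 (0,4) count=0: revealed 8 new [(0,1) (0,2) (0,3) (0,4) (1,1) (1,2) (1,3) (1,4)] -> total=9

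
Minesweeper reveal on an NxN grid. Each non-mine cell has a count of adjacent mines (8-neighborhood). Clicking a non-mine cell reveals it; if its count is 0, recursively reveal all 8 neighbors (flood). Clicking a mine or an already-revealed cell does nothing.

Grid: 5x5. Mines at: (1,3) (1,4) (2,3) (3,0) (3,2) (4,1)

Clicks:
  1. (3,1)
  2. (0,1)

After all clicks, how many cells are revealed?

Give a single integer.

Click 1 (3,1) count=3: revealed 1 new [(3,1)] -> total=1
Click 2 (0,1) count=0: revealed 9 new [(0,0) (0,1) (0,2) (1,0) (1,1) (1,2) (2,0) (2,1) (2,2)] -> total=10

Answer: 10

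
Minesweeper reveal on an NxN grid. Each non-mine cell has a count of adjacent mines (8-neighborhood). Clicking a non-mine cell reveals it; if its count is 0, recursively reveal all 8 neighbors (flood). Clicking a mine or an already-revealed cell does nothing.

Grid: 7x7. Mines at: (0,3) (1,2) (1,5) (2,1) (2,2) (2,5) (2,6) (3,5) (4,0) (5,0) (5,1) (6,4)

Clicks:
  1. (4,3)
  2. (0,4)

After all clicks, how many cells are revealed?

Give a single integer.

Click 1 (4,3) count=0: revealed 9 new [(3,2) (3,3) (3,4) (4,2) (4,3) (4,4) (5,2) (5,3) (5,4)] -> total=9
Click 2 (0,4) count=2: revealed 1 new [(0,4)] -> total=10

Answer: 10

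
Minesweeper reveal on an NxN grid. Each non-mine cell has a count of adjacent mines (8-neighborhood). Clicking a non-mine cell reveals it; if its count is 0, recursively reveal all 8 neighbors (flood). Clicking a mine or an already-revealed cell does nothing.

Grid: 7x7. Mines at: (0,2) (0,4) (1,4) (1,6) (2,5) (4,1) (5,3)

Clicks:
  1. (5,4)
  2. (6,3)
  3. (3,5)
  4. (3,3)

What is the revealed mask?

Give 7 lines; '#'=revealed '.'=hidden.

Answer: ##.....
####...
#####..
######.
..###..
....#..
...#...

Derivation:
Click 1 (5,4) count=1: revealed 1 new [(5,4)] -> total=1
Click 2 (6,3) count=1: revealed 1 new [(6,3)] -> total=2
Click 3 (3,5) count=1: revealed 1 new [(3,5)] -> total=3
Click 4 (3,3) count=0: revealed 19 new [(0,0) (0,1) (1,0) (1,1) (1,2) (1,3) (2,0) (2,1) (2,2) (2,3) (2,4) (3,0) (3,1) (3,2) (3,3) (3,4) (4,2) (4,3) (4,4)] -> total=22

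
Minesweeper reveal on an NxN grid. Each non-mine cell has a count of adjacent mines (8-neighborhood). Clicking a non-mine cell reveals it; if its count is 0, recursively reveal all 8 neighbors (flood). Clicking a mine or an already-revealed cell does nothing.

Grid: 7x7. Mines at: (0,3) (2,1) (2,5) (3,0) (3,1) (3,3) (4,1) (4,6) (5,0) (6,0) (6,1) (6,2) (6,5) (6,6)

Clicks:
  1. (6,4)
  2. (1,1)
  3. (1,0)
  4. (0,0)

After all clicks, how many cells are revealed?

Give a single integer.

Click 1 (6,4) count=1: revealed 1 new [(6,4)] -> total=1
Click 2 (1,1) count=1: revealed 1 new [(1,1)] -> total=2
Click 3 (1,0) count=1: revealed 1 new [(1,0)] -> total=3
Click 4 (0,0) count=0: revealed 4 new [(0,0) (0,1) (0,2) (1,2)] -> total=7

Answer: 7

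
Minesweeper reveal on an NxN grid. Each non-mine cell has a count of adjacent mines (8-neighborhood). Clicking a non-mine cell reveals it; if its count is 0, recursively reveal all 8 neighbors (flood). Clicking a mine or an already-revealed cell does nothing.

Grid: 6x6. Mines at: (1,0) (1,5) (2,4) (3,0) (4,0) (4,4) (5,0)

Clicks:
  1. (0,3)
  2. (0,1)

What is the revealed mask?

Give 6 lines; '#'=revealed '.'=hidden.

Answer: .####.
.####.
.###..
.###..
.###..
.###..

Derivation:
Click 1 (0,3) count=0: revealed 20 new [(0,1) (0,2) (0,3) (0,4) (1,1) (1,2) (1,3) (1,4) (2,1) (2,2) (2,3) (3,1) (3,2) (3,3) (4,1) (4,2) (4,3) (5,1) (5,2) (5,3)] -> total=20
Click 2 (0,1) count=1: revealed 0 new [(none)] -> total=20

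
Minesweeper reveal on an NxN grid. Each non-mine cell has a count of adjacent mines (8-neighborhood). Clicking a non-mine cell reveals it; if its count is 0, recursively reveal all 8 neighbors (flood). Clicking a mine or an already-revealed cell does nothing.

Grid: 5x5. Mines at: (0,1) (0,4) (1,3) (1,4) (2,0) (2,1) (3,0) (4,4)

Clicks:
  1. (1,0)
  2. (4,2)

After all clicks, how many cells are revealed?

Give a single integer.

Click 1 (1,0) count=3: revealed 1 new [(1,0)] -> total=1
Click 2 (4,2) count=0: revealed 6 new [(3,1) (3,2) (3,3) (4,1) (4,2) (4,3)] -> total=7

Answer: 7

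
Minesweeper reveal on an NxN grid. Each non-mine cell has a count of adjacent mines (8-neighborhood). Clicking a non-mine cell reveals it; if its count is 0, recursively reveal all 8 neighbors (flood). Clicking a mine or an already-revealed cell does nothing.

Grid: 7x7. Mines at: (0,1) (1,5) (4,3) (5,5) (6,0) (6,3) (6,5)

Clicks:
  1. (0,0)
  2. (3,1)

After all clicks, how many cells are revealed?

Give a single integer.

Click 1 (0,0) count=1: revealed 1 new [(0,0)] -> total=1
Click 2 (3,1) count=0: revealed 24 new [(0,2) (0,3) (0,4) (1,0) (1,1) (1,2) (1,3) (1,4) (2,0) (2,1) (2,2) (2,3) (2,4) (3,0) (3,1) (3,2) (3,3) (3,4) (4,0) (4,1) (4,2) (5,0) (5,1) (5,2)] -> total=25

Answer: 25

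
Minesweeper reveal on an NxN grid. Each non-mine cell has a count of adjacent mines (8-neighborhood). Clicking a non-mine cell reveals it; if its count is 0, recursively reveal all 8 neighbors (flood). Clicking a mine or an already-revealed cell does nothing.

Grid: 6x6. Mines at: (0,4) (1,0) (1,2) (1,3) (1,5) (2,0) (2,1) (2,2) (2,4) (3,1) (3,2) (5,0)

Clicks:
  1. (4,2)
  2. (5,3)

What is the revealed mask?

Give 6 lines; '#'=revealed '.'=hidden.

Click 1 (4,2) count=2: revealed 1 new [(4,2)] -> total=1
Click 2 (5,3) count=0: revealed 12 new [(3,3) (3,4) (3,5) (4,1) (4,3) (4,4) (4,5) (5,1) (5,2) (5,3) (5,4) (5,5)] -> total=13

Answer: ......
......
......
...###
.#####
.#####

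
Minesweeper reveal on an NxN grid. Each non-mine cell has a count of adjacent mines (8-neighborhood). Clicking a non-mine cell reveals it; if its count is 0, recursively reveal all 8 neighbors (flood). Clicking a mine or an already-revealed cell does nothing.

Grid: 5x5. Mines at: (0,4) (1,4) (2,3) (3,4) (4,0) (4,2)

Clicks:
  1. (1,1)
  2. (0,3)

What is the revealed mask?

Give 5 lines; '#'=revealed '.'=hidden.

Click 1 (1,1) count=0: revealed 14 new [(0,0) (0,1) (0,2) (0,3) (1,0) (1,1) (1,2) (1,3) (2,0) (2,1) (2,2) (3,0) (3,1) (3,2)] -> total=14
Click 2 (0,3) count=2: revealed 0 new [(none)] -> total=14

Answer: ####.
####.
###..
###..
.....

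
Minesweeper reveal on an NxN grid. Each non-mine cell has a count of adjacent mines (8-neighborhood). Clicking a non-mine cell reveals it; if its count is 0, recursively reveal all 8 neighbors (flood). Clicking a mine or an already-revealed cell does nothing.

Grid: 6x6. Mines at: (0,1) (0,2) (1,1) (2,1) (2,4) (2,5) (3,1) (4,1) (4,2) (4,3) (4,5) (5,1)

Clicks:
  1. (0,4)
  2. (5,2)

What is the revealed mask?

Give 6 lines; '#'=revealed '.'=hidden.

Answer: ...###
...###
......
......
......
..#...

Derivation:
Click 1 (0,4) count=0: revealed 6 new [(0,3) (0,4) (0,5) (1,3) (1,4) (1,5)] -> total=6
Click 2 (5,2) count=4: revealed 1 new [(5,2)] -> total=7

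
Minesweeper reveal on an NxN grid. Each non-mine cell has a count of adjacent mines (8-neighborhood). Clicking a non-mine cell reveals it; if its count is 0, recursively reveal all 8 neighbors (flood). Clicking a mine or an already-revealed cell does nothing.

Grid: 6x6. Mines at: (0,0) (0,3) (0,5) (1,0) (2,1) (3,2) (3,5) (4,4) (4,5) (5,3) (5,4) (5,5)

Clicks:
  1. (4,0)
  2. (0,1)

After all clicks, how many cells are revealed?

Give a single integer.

Click 1 (4,0) count=0: revealed 8 new [(3,0) (3,1) (4,0) (4,1) (4,2) (5,0) (5,1) (5,2)] -> total=8
Click 2 (0,1) count=2: revealed 1 new [(0,1)] -> total=9

Answer: 9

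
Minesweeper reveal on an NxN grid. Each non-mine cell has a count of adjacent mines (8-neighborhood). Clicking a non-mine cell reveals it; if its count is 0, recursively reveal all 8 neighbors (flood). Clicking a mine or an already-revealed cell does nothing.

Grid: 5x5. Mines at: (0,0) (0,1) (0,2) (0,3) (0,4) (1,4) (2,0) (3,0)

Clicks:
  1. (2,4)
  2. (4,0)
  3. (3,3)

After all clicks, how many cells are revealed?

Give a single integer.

Answer: 16

Derivation:
Click 1 (2,4) count=1: revealed 1 new [(2,4)] -> total=1
Click 2 (4,0) count=1: revealed 1 new [(4,0)] -> total=2
Click 3 (3,3) count=0: revealed 14 new [(1,1) (1,2) (1,3) (2,1) (2,2) (2,3) (3,1) (3,2) (3,3) (3,4) (4,1) (4,2) (4,3) (4,4)] -> total=16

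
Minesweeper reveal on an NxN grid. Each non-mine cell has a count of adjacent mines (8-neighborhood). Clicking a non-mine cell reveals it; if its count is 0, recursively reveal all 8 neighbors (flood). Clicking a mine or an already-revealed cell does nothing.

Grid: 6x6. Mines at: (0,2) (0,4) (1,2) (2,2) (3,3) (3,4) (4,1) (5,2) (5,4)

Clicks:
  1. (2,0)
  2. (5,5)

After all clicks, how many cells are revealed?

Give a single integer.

Click 1 (2,0) count=0: revealed 8 new [(0,0) (0,1) (1,0) (1,1) (2,0) (2,1) (3,0) (3,1)] -> total=8
Click 2 (5,5) count=1: revealed 1 new [(5,5)] -> total=9

Answer: 9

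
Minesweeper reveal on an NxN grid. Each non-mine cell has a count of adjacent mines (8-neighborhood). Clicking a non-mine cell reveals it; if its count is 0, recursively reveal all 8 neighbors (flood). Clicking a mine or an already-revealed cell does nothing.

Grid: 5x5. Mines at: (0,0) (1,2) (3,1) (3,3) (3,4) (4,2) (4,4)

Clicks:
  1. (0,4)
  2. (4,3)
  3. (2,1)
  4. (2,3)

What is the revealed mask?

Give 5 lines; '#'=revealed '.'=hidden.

Click 1 (0,4) count=0: revealed 6 new [(0,3) (0,4) (1,3) (1,4) (2,3) (2,4)] -> total=6
Click 2 (4,3) count=4: revealed 1 new [(4,3)] -> total=7
Click 3 (2,1) count=2: revealed 1 new [(2,1)] -> total=8
Click 4 (2,3) count=3: revealed 0 new [(none)] -> total=8

Answer: ...##
...##
.#.##
.....
...#.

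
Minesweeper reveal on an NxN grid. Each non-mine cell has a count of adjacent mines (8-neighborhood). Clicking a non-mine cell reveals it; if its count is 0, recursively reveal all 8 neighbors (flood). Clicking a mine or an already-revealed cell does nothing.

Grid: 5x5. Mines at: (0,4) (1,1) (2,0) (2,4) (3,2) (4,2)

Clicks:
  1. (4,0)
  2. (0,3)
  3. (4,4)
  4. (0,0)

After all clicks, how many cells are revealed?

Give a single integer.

Click 1 (4,0) count=0: revealed 4 new [(3,0) (3,1) (4,0) (4,1)] -> total=4
Click 2 (0,3) count=1: revealed 1 new [(0,3)] -> total=5
Click 3 (4,4) count=0: revealed 4 new [(3,3) (3,4) (4,3) (4,4)] -> total=9
Click 4 (0,0) count=1: revealed 1 new [(0,0)] -> total=10

Answer: 10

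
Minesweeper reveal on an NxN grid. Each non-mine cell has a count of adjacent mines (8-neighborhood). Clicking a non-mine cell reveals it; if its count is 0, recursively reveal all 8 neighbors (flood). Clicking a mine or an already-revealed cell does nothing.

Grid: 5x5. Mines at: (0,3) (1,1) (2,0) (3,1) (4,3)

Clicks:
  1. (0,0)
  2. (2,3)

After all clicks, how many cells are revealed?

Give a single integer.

Click 1 (0,0) count=1: revealed 1 new [(0,0)] -> total=1
Click 2 (2,3) count=0: revealed 9 new [(1,2) (1,3) (1,4) (2,2) (2,3) (2,4) (3,2) (3,3) (3,4)] -> total=10

Answer: 10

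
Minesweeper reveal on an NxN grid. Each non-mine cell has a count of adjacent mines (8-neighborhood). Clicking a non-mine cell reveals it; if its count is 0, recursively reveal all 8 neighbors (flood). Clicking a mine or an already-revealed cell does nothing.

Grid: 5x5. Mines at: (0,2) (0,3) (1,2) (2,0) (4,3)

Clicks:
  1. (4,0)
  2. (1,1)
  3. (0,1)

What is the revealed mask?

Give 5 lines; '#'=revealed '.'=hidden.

Click 1 (4,0) count=0: revealed 6 new [(3,0) (3,1) (3,2) (4,0) (4,1) (4,2)] -> total=6
Click 2 (1,1) count=3: revealed 1 new [(1,1)] -> total=7
Click 3 (0,1) count=2: revealed 1 new [(0,1)] -> total=8

Answer: .#...
.#...
.....
###..
###..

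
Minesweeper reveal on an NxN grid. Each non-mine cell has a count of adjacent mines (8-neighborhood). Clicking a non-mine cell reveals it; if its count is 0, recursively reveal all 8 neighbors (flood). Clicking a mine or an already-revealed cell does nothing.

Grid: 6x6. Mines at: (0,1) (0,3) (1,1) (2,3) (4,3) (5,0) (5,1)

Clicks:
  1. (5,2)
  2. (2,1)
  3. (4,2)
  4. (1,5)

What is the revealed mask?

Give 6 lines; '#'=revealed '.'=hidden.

Click 1 (5,2) count=2: revealed 1 new [(5,2)] -> total=1
Click 2 (2,1) count=1: revealed 1 new [(2,1)] -> total=2
Click 3 (4,2) count=2: revealed 1 new [(4,2)] -> total=3
Click 4 (1,5) count=0: revealed 12 new [(0,4) (0,5) (1,4) (1,5) (2,4) (2,5) (3,4) (3,5) (4,4) (4,5) (5,4) (5,5)] -> total=15

Answer: ....##
....##
.#..##
....##
..#.##
..#.##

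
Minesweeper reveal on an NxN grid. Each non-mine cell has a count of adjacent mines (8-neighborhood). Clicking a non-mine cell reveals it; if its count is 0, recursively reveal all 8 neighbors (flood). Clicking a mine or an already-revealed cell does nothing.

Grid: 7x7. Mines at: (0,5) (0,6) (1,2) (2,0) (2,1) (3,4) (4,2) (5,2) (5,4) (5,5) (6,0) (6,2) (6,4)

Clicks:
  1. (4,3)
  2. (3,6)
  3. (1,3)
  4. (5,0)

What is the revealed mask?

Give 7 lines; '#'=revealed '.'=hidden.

Click 1 (4,3) count=4: revealed 1 new [(4,3)] -> total=1
Click 2 (3,6) count=0: revealed 8 new [(1,5) (1,6) (2,5) (2,6) (3,5) (3,6) (4,5) (4,6)] -> total=9
Click 3 (1,3) count=1: revealed 1 new [(1,3)] -> total=10
Click 4 (5,0) count=1: revealed 1 new [(5,0)] -> total=11

Answer: .......
...#.##
.....##
.....##
...#.##
#......
.......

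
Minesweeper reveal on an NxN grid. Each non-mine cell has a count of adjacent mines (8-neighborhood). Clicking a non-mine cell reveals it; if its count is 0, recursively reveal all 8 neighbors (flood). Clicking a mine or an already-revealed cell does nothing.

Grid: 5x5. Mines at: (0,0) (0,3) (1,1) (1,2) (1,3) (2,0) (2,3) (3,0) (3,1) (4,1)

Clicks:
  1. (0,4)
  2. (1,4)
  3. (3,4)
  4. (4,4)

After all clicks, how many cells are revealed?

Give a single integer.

Answer: 8

Derivation:
Click 1 (0,4) count=2: revealed 1 new [(0,4)] -> total=1
Click 2 (1,4) count=3: revealed 1 new [(1,4)] -> total=2
Click 3 (3,4) count=1: revealed 1 new [(3,4)] -> total=3
Click 4 (4,4) count=0: revealed 5 new [(3,2) (3,3) (4,2) (4,3) (4,4)] -> total=8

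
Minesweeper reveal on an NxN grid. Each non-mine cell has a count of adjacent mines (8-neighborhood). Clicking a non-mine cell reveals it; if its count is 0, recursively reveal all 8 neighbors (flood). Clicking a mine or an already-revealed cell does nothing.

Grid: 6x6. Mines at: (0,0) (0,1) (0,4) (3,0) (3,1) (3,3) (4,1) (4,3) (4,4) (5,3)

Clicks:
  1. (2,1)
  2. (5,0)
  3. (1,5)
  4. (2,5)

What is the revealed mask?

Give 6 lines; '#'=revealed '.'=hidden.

Click 1 (2,1) count=2: revealed 1 new [(2,1)] -> total=1
Click 2 (5,0) count=1: revealed 1 new [(5,0)] -> total=2
Click 3 (1,5) count=1: revealed 1 new [(1,5)] -> total=3
Click 4 (2,5) count=0: revealed 5 new [(1,4) (2,4) (2,5) (3,4) (3,5)] -> total=8

Answer: ......
....##
.#..##
....##
......
#.....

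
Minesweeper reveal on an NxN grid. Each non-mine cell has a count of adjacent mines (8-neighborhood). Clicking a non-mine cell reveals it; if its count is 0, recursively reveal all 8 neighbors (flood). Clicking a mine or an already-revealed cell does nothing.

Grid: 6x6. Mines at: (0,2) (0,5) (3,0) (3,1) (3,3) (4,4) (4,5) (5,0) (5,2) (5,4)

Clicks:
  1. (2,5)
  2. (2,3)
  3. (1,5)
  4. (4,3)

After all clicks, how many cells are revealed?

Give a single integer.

Click 1 (2,5) count=0: revealed 6 new [(1,4) (1,5) (2,4) (2,5) (3,4) (3,5)] -> total=6
Click 2 (2,3) count=1: revealed 1 new [(2,3)] -> total=7
Click 3 (1,5) count=1: revealed 0 new [(none)] -> total=7
Click 4 (4,3) count=4: revealed 1 new [(4,3)] -> total=8

Answer: 8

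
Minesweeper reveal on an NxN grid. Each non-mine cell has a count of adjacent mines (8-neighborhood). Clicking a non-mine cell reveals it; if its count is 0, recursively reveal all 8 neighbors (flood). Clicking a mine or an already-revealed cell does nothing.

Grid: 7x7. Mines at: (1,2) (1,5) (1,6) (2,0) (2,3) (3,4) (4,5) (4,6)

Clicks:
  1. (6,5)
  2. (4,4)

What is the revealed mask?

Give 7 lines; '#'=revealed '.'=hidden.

Click 1 (6,5) count=0: revealed 23 new [(3,0) (3,1) (3,2) (3,3) (4,0) (4,1) (4,2) (4,3) (4,4) (5,0) (5,1) (5,2) (5,3) (5,4) (5,5) (5,6) (6,0) (6,1) (6,2) (6,3) (6,4) (6,5) (6,6)] -> total=23
Click 2 (4,4) count=2: revealed 0 new [(none)] -> total=23

Answer: .......
.......
.......
####...
#####..
#######
#######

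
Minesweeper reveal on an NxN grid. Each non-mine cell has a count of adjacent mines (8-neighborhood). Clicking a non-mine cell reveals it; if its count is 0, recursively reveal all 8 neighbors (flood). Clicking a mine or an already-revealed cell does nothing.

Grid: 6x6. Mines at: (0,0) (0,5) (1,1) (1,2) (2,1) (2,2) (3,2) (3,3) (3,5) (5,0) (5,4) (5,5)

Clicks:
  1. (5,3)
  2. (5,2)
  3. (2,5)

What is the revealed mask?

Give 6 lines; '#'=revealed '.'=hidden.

Click 1 (5,3) count=1: revealed 1 new [(5,3)] -> total=1
Click 2 (5,2) count=0: revealed 5 new [(4,1) (4,2) (4,3) (5,1) (5,2)] -> total=6
Click 3 (2,5) count=1: revealed 1 new [(2,5)] -> total=7

Answer: ......
......
.....#
......
.###..
.###..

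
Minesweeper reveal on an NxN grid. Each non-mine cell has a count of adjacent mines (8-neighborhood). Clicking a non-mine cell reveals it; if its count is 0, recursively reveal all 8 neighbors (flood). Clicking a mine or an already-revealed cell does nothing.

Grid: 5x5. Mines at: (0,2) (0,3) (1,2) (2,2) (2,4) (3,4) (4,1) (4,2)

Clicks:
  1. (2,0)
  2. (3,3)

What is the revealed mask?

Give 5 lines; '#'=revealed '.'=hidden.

Answer: ##...
##...
##...
##.#.
.....

Derivation:
Click 1 (2,0) count=0: revealed 8 new [(0,0) (0,1) (1,0) (1,1) (2,0) (2,1) (3,0) (3,1)] -> total=8
Click 2 (3,3) count=4: revealed 1 new [(3,3)] -> total=9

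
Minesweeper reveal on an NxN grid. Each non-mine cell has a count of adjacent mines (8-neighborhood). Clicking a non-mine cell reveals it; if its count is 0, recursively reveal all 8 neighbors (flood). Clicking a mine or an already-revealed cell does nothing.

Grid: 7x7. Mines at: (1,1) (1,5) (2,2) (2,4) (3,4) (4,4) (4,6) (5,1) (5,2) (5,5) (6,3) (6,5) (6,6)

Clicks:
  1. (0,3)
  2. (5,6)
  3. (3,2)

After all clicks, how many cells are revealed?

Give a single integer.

Answer: 8

Derivation:
Click 1 (0,3) count=0: revealed 6 new [(0,2) (0,3) (0,4) (1,2) (1,3) (1,4)] -> total=6
Click 2 (5,6) count=4: revealed 1 new [(5,6)] -> total=7
Click 3 (3,2) count=1: revealed 1 new [(3,2)] -> total=8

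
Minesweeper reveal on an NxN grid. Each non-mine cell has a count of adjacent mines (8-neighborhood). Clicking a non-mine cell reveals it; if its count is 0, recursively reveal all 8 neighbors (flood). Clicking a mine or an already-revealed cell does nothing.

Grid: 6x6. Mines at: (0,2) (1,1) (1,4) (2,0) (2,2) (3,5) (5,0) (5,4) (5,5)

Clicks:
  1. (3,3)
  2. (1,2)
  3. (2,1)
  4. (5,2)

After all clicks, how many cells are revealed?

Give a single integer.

Click 1 (3,3) count=1: revealed 1 new [(3,3)] -> total=1
Click 2 (1,2) count=3: revealed 1 new [(1,2)] -> total=2
Click 3 (2,1) count=3: revealed 1 new [(2,1)] -> total=3
Click 4 (5,2) count=0: revealed 8 new [(3,1) (3,2) (4,1) (4,2) (4,3) (5,1) (5,2) (5,3)] -> total=11

Answer: 11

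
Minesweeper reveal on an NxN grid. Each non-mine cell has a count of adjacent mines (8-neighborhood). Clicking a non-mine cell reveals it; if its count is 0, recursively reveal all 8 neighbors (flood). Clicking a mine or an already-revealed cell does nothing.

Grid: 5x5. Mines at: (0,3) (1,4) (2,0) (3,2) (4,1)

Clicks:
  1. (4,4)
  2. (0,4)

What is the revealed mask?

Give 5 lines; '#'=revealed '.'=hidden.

Click 1 (4,4) count=0: revealed 6 new [(2,3) (2,4) (3,3) (3,4) (4,3) (4,4)] -> total=6
Click 2 (0,4) count=2: revealed 1 new [(0,4)] -> total=7

Answer: ....#
.....
...##
...##
...##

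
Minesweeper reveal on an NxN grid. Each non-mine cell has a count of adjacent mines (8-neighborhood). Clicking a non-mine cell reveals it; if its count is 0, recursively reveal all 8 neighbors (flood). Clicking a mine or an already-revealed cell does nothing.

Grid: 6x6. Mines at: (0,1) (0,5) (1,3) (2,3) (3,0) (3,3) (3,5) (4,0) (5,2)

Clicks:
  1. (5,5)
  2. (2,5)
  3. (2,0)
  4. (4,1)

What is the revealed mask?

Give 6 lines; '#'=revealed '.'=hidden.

Click 1 (5,5) count=0: revealed 6 new [(4,3) (4,4) (4,5) (5,3) (5,4) (5,5)] -> total=6
Click 2 (2,5) count=1: revealed 1 new [(2,5)] -> total=7
Click 3 (2,0) count=1: revealed 1 new [(2,0)] -> total=8
Click 4 (4,1) count=3: revealed 1 new [(4,1)] -> total=9

Answer: ......
......
#....#
......
.#.###
...###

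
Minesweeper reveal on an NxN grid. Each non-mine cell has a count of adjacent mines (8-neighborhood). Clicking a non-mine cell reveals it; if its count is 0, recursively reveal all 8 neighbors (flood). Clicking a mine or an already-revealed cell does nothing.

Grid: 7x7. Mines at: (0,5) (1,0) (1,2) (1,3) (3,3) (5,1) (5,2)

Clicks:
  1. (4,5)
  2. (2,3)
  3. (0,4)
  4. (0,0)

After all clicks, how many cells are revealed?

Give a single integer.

Answer: 24

Derivation:
Click 1 (4,5) count=0: revealed 21 new [(1,4) (1,5) (1,6) (2,4) (2,5) (2,6) (3,4) (3,5) (3,6) (4,3) (4,4) (4,5) (4,6) (5,3) (5,4) (5,5) (5,6) (6,3) (6,4) (6,5) (6,6)] -> total=21
Click 2 (2,3) count=3: revealed 1 new [(2,3)] -> total=22
Click 3 (0,4) count=2: revealed 1 new [(0,4)] -> total=23
Click 4 (0,0) count=1: revealed 1 new [(0,0)] -> total=24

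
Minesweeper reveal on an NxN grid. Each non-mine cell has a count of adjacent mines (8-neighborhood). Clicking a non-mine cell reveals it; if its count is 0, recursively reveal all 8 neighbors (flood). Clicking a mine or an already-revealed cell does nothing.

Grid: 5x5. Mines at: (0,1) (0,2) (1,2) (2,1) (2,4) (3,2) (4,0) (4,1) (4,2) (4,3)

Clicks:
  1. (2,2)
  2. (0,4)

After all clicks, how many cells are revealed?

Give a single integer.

Answer: 5

Derivation:
Click 1 (2,2) count=3: revealed 1 new [(2,2)] -> total=1
Click 2 (0,4) count=0: revealed 4 new [(0,3) (0,4) (1,3) (1,4)] -> total=5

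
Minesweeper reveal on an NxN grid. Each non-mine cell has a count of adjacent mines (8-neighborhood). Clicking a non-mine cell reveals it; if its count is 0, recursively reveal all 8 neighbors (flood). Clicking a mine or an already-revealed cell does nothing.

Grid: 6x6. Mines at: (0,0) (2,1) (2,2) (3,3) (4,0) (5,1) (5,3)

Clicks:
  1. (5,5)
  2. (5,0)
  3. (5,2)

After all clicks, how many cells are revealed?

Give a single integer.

Answer: 21

Derivation:
Click 1 (5,5) count=0: revealed 19 new [(0,1) (0,2) (0,3) (0,4) (0,5) (1,1) (1,2) (1,3) (1,4) (1,5) (2,3) (2,4) (2,5) (3,4) (3,5) (4,4) (4,5) (5,4) (5,5)] -> total=19
Click 2 (5,0) count=2: revealed 1 new [(5,0)] -> total=20
Click 3 (5,2) count=2: revealed 1 new [(5,2)] -> total=21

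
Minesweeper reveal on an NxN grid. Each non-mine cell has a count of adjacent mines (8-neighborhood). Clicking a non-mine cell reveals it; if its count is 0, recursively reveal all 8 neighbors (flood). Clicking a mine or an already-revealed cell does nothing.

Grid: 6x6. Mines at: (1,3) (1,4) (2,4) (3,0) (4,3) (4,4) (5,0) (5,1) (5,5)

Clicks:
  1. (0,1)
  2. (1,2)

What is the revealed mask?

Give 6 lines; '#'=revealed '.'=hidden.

Answer: ###...
###...
###...
......
......
......

Derivation:
Click 1 (0,1) count=0: revealed 9 new [(0,0) (0,1) (0,2) (1,0) (1,1) (1,2) (2,0) (2,1) (2,2)] -> total=9
Click 2 (1,2) count=1: revealed 0 new [(none)] -> total=9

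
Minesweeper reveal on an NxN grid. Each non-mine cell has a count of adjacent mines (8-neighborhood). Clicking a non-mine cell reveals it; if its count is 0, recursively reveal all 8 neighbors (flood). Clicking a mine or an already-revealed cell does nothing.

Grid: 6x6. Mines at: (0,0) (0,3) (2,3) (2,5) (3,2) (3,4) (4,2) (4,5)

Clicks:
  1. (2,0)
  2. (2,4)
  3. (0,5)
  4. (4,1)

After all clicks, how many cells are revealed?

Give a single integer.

Click 1 (2,0) count=0: revealed 10 new [(1,0) (1,1) (2,0) (2,1) (3,0) (3,1) (4,0) (4,1) (5,0) (5,1)] -> total=10
Click 2 (2,4) count=3: revealed 1 new [(2,4)] -> total=11
Click 3 (0,5) count=0: revealed 4 new [(0,4) (0,5) (1,4) (1,5)] -> total=15
Click 4 (4,1) count=2: revealed 0 new [(none)] -> total=15

Answer: 15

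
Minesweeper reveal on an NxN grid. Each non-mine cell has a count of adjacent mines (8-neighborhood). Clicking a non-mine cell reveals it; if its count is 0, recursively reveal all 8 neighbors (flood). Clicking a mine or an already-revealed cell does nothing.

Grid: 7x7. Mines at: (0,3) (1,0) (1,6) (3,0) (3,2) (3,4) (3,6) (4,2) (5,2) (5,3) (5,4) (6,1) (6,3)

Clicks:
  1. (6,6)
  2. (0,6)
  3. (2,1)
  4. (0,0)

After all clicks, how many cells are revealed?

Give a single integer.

Answer: 9

Derivation:
Click 1 (6,6) count=0: revealed 6 new [(4,5) (4,6) (5,5) (5,6) (6,5) (6,6)] -> total=6
Click 2 (0,6) count=1: revealed 1 new [(0,6)] -> total=7
Click 3 (2,1) count=3: revealed 1 new [(2,1)] -> total=8
Click 4 (0,0) count=1: revealed 1 new [(0,0)] -> total=9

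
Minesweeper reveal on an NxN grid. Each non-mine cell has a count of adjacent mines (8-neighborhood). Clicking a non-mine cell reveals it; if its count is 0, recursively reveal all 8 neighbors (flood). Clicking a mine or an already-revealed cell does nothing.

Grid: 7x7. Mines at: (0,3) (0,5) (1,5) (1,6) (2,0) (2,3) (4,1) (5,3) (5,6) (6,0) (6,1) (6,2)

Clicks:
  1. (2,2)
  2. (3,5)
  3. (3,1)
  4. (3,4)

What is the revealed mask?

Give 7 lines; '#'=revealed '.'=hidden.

Click 1 (2,2) count=1: revealed 1 new [(2,2)] -> total=1
Click 2 (3,5) count=0: revealed 9 new [(2,4) (2,5) (2,6) (3,4) (3,5) (3,6) (4,4) (4,5) (4,6)] -> total=10
Click 3 (3,1) count=2: revealed 1 new [(3,1)] -> total=11
Click 4 (3,4) count=1: revealed 0 new [(none)] -> total=11

Answer: .......
.......
..#.###
.#..###
....###
.......
.......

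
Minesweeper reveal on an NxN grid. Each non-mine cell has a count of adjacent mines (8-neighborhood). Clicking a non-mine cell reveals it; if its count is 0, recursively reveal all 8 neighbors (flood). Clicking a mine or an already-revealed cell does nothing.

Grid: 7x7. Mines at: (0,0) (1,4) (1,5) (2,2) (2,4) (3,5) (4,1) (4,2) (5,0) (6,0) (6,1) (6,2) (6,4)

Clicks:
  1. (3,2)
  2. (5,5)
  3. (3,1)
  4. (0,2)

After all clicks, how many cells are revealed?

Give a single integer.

Click 1 (3,2) count=3: revealed 1 new [(3,2)] -> total=1
Click 2 (5,5) count=1: revealed 1 new [(5,5)] -> total=2
Click 3 (3,1) count=3: revealed 1 new [(3,1)] -> total=3
Click 4 (0,2) count=0: revealed 6 new [(0,1) (0,2) (0,3) (1,1) (1,2) (1,3)] -> total=9

Answer: 9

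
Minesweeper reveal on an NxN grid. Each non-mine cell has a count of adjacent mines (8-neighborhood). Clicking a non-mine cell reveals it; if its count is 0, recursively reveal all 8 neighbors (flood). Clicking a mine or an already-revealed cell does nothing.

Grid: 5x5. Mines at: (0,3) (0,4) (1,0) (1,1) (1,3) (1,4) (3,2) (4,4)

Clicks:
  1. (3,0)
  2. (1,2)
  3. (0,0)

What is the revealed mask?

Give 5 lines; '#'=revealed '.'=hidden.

Answer: #....
..#..
##...
##...
##...

Derivation:
Click 1 (3,0) count=0: revealed 6 new [(2,0) (2,1) (3,0) (3,1) (4,0) (4,1)] -> total=6
Click 2 (1,2) count=3: revealed 1 new [(1,2)] -> total=7
Click 3 (0,0) count=2: revealed 1 new [(0,0)] -> total=8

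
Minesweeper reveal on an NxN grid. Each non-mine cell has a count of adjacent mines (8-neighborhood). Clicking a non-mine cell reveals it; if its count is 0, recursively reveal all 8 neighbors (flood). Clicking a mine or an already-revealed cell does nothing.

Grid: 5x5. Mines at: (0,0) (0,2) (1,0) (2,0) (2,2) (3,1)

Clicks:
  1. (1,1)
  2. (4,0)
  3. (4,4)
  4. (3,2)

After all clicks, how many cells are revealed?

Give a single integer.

Click 1 (1,1) count=5: revealed 1 new [(1,1)] -> total=1
Click 2 (4,0) count=1: revealed 1 new [(4,0)] -> total=2
Click 3 (4,4) count=0: revealed 12 new [(0,3) (0,4) (1,3) (1,4) (2,3) (2,4) (3,2) (3,3) (3,4) (4,2) (4,3) (4,4)] -> total=14
Click 4 (3,2) count=2: revealed 0 new [(none)] -> total=14

Answer: 14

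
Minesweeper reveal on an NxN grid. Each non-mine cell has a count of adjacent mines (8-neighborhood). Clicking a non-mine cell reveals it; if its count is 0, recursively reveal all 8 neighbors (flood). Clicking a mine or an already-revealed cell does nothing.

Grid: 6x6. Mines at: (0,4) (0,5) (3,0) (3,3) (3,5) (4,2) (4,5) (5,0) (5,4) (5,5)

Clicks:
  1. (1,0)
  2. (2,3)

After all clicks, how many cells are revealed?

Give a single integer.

Answer: 12

Derivation:
Click 1 (1,0) count=0: revealed 12 new [(0,0) (0,1) (0,2) (0,3) (1,0) (1,1) (1,2) (1,3) (2,0) (2,1) (2,2) (2,3)] -> total=12
Click 2 (2,3) count=1: revealed 0 new [(none)] -> total=12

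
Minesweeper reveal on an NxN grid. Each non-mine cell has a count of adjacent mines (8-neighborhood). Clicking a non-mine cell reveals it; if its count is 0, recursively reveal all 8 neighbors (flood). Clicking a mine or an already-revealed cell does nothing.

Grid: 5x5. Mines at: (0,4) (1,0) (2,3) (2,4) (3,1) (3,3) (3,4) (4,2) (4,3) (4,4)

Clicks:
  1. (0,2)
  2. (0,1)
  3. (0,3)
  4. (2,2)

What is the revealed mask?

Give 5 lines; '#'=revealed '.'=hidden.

Answer: .###.
.###.
..#..
.....
.....

Derivation:
Click 1 (0,2) count=0: revealed 6 new [(0,1) (0,2) (0,3) (1,1) (1,2) (1,3)] -> total=6
Click 2 (0,1) count=1: revealed 0 new [(none)] -> total=6
Click 3 (0,3) count=1: revealed 0 new [(none)] -> total=6
Click 4 (2,2) count=3: revealed 1 new [(2,2)] -> total=7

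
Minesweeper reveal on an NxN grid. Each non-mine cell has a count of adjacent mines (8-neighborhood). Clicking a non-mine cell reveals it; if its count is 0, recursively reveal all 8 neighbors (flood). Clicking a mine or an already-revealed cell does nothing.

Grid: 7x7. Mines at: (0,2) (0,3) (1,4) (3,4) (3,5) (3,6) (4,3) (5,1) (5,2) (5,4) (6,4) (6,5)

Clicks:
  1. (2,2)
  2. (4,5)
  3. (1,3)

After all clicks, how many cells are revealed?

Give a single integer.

Click 1 (2,2) count=0: revealed 17 new [(0,0) (0,1) (1,0) (1,1) (1,2) (1,3) (2,0) (2,1) (2,2) (2,3) (3,0) (3,1) (3,2) (3,3) (4,0) (4,1) (4,2)] -> total=17
Click 2 (4,5) count=4: revealed 1 new [(4,5)] -> total=18
Click 3 (1,3) count=3: revealed 0 new [(none)] -> total=18

Answer: 18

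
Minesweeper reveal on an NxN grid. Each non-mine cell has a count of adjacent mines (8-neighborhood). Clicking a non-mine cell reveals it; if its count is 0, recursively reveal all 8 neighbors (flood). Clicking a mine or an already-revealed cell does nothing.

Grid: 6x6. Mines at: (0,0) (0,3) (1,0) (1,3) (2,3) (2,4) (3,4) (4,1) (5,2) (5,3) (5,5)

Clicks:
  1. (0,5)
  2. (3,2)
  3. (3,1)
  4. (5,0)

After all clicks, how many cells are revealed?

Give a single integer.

Answer: 7

Derivation:
Click 1 (0,5) count=0: revealed 4 new [(0,4) (0,5) (1,4) (1,5)] -> total=4
Click 2 (3,2) count=2: revealed 1 new [(3,2)] -> total=5
Click 3 (3,1) count=1: revealed 1 new [(3,1)] -> total=6
Click 4 (5,0) count=1: revealed 1 new [(5,0)] -> total=7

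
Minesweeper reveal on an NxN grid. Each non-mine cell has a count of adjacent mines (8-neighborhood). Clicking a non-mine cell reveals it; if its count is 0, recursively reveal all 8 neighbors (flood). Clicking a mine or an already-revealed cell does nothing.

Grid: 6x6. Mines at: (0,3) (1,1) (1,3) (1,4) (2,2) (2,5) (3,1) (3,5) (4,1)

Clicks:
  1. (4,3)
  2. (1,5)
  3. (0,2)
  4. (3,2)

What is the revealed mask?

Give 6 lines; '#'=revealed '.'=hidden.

Answer: ..#...
.....#
......
..###.
..####
..####

Derivation:
Click 1 (4,3) count=0: revealed 11 new [(3,2) (3,3) (3,4) (4,2) (4,3) (4,4) (4,5) (5,2) (5,3) (5,4) (5,5)] -> total=11
Click 2 (1,5) count=2: revealed 1 new [(1,5)] -> total=12
Click 3 (0,2) count=3: revealed 1 new [(0,2)] -> total=13
Click 4 (3,2) count=3: revealed 0 new [(none)] -> total=13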